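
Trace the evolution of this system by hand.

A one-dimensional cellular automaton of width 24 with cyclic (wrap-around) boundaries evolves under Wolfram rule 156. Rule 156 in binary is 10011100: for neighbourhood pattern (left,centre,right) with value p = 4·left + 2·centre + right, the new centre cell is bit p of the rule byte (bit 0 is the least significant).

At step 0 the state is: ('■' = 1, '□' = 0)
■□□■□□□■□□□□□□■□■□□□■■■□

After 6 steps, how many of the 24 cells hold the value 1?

k=0  ■□□■□□□■□□□□□□■□■□□□■■■□
k=1  ■■□■■□□■■□□□□□■□■■□□■■□□
k=2  ■□□■□■□■□■□□□□■□■□■□■□■□
k=3  ■■□■□■□■□■■□□□■□■□■□■□■□
k=4  ■□□■□■□■□■□■□□■□■□■□■□■□
k=5  ■■□■□■□■□■□■■□■□■□■□■□■□
k=6  ■□□■□■□■□■□■□□■□■□■□■□■□

11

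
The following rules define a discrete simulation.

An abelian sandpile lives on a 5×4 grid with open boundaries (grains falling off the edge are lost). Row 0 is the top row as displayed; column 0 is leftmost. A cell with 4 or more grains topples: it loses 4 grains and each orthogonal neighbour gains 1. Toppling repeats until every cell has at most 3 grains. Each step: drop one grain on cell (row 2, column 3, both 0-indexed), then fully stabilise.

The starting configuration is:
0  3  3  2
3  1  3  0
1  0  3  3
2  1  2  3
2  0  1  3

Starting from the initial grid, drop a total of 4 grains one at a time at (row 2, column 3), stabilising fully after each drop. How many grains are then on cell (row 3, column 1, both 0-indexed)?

2

gen 0: 0  3  3  2
3  1  3  0
1  0  3  3
2  1  2  3
2  0  1  3
gen 1: 1  0  1  3
3  3  1  2
1  1  2  2
2  2  0  2
2  0  3  0
gen 2: 1  0  1  3
3  3  1  2
1  1  2  3
2  2  0  2
2  0  3  0
gen 3: 1  0  1  3
3  3  1  3
1  1  3  0
2  2  0  3
2  0  3  0
gen 4: 1  0  1  3
3  3  1  3
1  1  3  1
2  2  0  3
2  0  3  0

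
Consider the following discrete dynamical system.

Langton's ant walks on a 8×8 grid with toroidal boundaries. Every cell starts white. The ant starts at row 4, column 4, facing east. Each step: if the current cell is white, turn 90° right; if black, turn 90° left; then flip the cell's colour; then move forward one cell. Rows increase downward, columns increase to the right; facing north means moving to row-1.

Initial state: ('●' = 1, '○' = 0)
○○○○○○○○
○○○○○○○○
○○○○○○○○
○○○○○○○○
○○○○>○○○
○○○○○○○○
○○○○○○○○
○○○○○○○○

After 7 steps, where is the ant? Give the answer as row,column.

4,5

0) ○○○○○○○○
○○○○○○○○
○○○○○○○○
○○○○○○○○
○○○○>○○○
○○○○○○○○
○○○○○○○○
○○○○○○○○
1) ○○○○○○○○
○○○○○○○○
○○○○○○○○
○○○○○○○○
○○○○●○○○
○○○○v○○○
○○○○○○○○
○○○○○○○○
2) ○○○○○○○○
○○○○○○○○
○○○○○○○○
○○○○○○○○
○○○○●○○○
○○○<●○○○
○○○○○○○○
○○○○○○○○
3) ○○○○○○○○
○○○○○○○○
○○○○○○○○
○○○○○○○○
○○○^●○○○
○○○●●○○○
○○○○○○○○
○○○○○○○○
4) ○○○○○○○○
○○○○○○○○
○○○○○○○○
○○○○○○○○
○○○●>○○○
○○○●●○○○
○○○○○○○○
○○○○○○○○
5) ○○○○○○○○
○○○○○○○○
○○○○○○○○
○○○○^○○○
○○○●○○○○
○○○●●○○○
○○○○○○○○
○○○○○○○○
6) ○○○○○○○○
○○○○○○○○
○○○○○○○○
○○○○●>○○
○○○●○○○○
○○○●●○○○
○○○○○○○○
○○○○○○○○
7) ○○○○○○○○
○○○○○○○○
○○○○○○○○
○○○○●●○○
○○○●○v○○
○○○●●○○○
○○○○○○○○
○○○○○○○○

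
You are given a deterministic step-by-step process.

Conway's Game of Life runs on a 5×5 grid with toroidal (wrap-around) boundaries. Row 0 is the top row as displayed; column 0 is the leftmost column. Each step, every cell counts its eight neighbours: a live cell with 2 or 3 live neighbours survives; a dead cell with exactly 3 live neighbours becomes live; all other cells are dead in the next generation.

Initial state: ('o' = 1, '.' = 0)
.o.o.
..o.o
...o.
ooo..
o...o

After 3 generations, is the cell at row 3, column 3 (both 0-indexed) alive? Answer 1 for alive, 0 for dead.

0

[0] .o.o.
..o.o
...o.
ooo..
o...o
[1] .ooo.
..o.o
o..oo
oooo.
...oo
[2] oo...
.....
.....
.o...
.....
[3] .....
.....
.....
.....
oo...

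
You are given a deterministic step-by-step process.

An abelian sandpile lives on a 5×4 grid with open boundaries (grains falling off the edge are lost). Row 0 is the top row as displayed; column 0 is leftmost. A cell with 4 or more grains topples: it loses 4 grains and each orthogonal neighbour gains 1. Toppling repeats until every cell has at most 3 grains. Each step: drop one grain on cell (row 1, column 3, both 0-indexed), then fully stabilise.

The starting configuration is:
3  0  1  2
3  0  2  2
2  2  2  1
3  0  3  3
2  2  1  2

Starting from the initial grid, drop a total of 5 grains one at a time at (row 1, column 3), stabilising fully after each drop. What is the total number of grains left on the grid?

40

step 0: 3  0  1  2
3  0  2  2
2  2  2  1
3  0  3  3
2  2  1  2
step 1: 3  0  1  2
3  0  2  3
2  2  2  1
3  0  3  3
2  2  1  2
step 2: 3  0  1  3
3  0  3  0
2  2  2  2
3  0  3  3
2  2  1  2
step 3: 3  0  1  3
3  0  3  1
2  2  2  2
3  0  3  3
2  2  1  2
step 4: 3  0  1  3
3  0  3  2
2  2  2  2
3  0  3  3
2  2  1  2
step 5: 3  0  1  3
3  0  3  3
2  2  2  2
3  0  3  3
2  2  1  2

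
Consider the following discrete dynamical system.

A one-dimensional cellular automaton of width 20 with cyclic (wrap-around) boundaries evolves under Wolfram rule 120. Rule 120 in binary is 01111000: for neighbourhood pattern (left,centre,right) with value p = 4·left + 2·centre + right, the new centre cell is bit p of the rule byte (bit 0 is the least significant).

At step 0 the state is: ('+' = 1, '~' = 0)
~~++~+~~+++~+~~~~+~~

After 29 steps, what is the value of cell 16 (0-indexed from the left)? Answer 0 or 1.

t=0: ~~++~+~~+++~+~~~~+~~
t=1: ~~+++~+~+~++~+~~~~+~
t=2: ~~+~++~+~++++~+~~~~+
t=3: +~~++++~++~~++~+~~~~
t=4: ~+~+~~+++++~+++~+~~~
t=5: ~~+~+~+~~~+++~++~+~~
t=6: ~~~+~+~+~~+~+++++~+~
t=7: ~~~~+~+~+~~++~~~++~+
t=8: +~~~~+~+~+~+++~~+++~
t=9: ~+~~~~+~+~++~++~+~++
t=10: +~+~~~~+~+++++++~+++
t=11: ++~+~~~~++~~~~~+++~~
t=12: +++~+~~~+++~~~~+~++~
t=13: +~++~+~~+~++~~~~++++
t=14: +++++~+~~++++~~~+~~~
t=15: +~~~++~+~+~~++~~~+~~
t=16: ~+~~+++~+~+~+++~~~+~
t=17: ~~+~+~++~+~++~++~~~+
t=18: +~~+~++++~+++++++~~~
t=19: ~+~~++~~+++~~~~~++~~
t=20: ~~+~+++~+~++~~~~+++~
t=21: ~~~++~++~++++~~~+~++
t=22: +~~+++++++~~++~~~+++
t=23: ++~+~~~~~++~+++~~+~~
t=24: +++~+~~~~++++~++~~+~
t=25: +~++~+~~~+~~+++++~~+
t=26: +++++~+~~~+~+~~~++~+
t=27: ~~~~++~+~~~+~+~~++++
t=28: +~~~+++~+~~~+~+~+~~+
t=29: ++~~+~++~+~~~+~+~+~+

0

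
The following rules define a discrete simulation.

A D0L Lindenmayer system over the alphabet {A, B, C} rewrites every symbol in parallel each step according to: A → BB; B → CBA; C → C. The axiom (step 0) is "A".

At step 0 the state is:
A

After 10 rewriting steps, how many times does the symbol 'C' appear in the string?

k=0  A
k=1  BB
k=2  CBACBA
k=3  CCBABBCCBABB
k=4  CCCBABBCBACBACCCBABBCBACBA
k=5  CCCCBABBCBACBACCBABBCCBABBCCCCBABBCBACBACCBABBCCBABB
k=6  CCCCCBABBCBACBACCBABBCCBABBCCCBABBCBACBACCCBABBCBACBACCCCCBABBCBACBACCBABBCCBABBCCCBABBCBACBACCCBABBCBACBA
k=7  CCCCCCBABBCBACBACCBABBCCBABBCCCBABBCBACBACCCBABBCBACBACCCC…CBACBACCCCBABBCBACBACCBABBCCBABBCCCCBABBCBACBACCBABBCCBABB  (len 212)
k=8  CCCCCCCBABBCBACBACCBABBCCBABBCCCBABBCBACBACCCBABBCBACBACCC…BACBACCCCCBABBCBACBACCBABBCCBABBCCCBABBCBACBACCCBABBCBACBA  (len 426)
k=9  CCCCCCCCBABBCBACBACCBABBCCBABBCCCBABBCBACBACCCBABBCBACBACC…CBACBACCCCBABBCBACBACCBABBCCBABBCCCCBABBCBACBACCBABBCCBABB  (len 852)
k=10  CCCCCCCCCBABBCBACBACCBABBCCBABBCCCBABBCBACBACCCBABBCBACBAC…BACBACCCCCBABBCBACBACCBABBCCBABBCCCBABBCBACBACCCBABBCBACBA  (len 1706)

682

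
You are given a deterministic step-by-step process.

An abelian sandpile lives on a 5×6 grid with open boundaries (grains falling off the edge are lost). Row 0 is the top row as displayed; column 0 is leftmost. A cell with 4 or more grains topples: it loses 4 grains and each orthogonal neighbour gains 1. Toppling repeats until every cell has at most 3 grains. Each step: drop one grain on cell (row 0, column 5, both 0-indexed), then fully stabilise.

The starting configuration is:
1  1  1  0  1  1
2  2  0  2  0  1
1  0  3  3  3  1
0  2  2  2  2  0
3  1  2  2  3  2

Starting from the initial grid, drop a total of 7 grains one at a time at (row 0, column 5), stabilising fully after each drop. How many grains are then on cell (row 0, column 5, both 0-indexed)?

step 0: 1  1  1  0  1  1
2  2  0  2  0  1
1  0  3  3  3  1
0  2  2  2  2  0
3  1  2  2  3  2
step 1: 1  1  1  0  1  2
2  2  0  2  0  1
1  0  3  3  3  1
0  2  2  2  2  0
3  1  2  2  3  2
step 2: 1  1  1  0  1  3
2  2  0  2  0  1
1  0  3  3  3  1
0  2  2  2  2  0
3  1  2  2  3  2
step 3: 1  1  1  0  2  0
2  2  0  2  0  2
1  0  3  3  3  1
0  2  2  2  2  0
3  1  2  2  3  2
step 4: 1  1  1  0  2  1
2  2  0  2  0  2
1  0  3  3  3  1
0  2  2  2  2  0
3  1  2  2  3  2
step 5: 1  1  1  0  2  2
2  2  0  2  0  2
1  0  3  3  3  1
0  2  2  2  2  0
3  1  2  2  3  2
step 6: 1  1  1  0  2  3
2  2  0  2  0  2
1  0  3  3  3  1
0  2  2  2  2  0
3  1  2  2  3  2
step 7: 1  1  1  0  3  0
2  2  0  2  0  3
1  0  3  3  3  1
0  2  2  2  2  0
3  1  2  2  3  2

0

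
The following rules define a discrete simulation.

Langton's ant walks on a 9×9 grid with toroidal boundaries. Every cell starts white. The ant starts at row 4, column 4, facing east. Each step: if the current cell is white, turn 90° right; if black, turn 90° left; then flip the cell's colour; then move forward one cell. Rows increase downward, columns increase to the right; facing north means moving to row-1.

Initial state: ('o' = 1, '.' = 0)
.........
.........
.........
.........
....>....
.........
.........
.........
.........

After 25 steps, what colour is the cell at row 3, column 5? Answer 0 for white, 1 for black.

1

t=0: .........
.........
.........
.........
....>....
.........
.........
.........
.........
t=1: .........
.........
.........
.........
....o....
....v....
.........
.........
.........
t=2: .........
.........
.........
.........
....o....
...<o....
.........
.........
.........
t=3: .........
.........
.........
.........
...^o....
...oo....
.........
.........
.........
t=4: .........
.........
.........
.........
...o>....
...oo....
.........
.........
.........
t=5: .........
.........
.........
....^....
...o.....
...oo....
.........
.........
.........
t=6: .........
.........
.........
....o>...
...o.....
...oo....
.........
.........
.........
t=7: .........
.........
.........
....oo...
...o.v...
...oo....
.........
.........
.........
t=8: .........
.........
.........
....oo...
...o<o...
...oo....
.........
.........
.........
t=9: .........
.........
.........
....^o...
...ooo...
...oo....
.........
.........
.........
t=10: .........
.........
.........
...<.o...
...ooo...
...oo....
.........
.........
.........
t=11: .........
.........
...^.....
...o.o...
...ooo...
...oo....
.........
.........
.........
t=12: .........
.........
...o>....
...o.o...
...ooo...
...oo....
.........
.........
.........
t=13: .........
.........
...oo....
...ovo...
...ooo...
...oo....
.........
.........
.........
t=14: .........
.........
...oo....
...<oo...
...ooo...
...oo....
.........
.........
.........
t=15: .........
.........
...oo....
....oo...
...voo...
...oo....
.........
.........
.........
t=16: .........
.........
...oo....
....oo...
....>o...
...oo....
.........
.........
.........
t=17: .........
.........
...oo....
....^o...
.....o...
...oo....
.........
.........
.........
t=18: .........
.........
...oo....
...<.o...
.....o...
...oo....
.........
.........
.........
t=19: .........
.........
...^o....
...o.o...
.....o...
...oo....
.........
.........
.........
t=20: .........
.........
..<.o....
...o.o...
.....o...
...oo....
.........
.........
.........
t=21: .........
..^......
..o.o....
...o.o...
.....o...
...oo....
.........
.........
.........
t=22: .........
..o>.....
..o.o....
...o.o...
.....o...
...oo....
.........
.........
.........
t=23: .........
..oo.....
..ovo....
...o.o...
.....o...
...oo....
.........
.........
.........
t=24: .........
..oo.....
..<oo....
...o.o...
.....o...
...oo....
.........
.........
.........
t=25: .........
..oo.....
...oo....
..vo.o...
.....o...
...oo....
.........
.........
.........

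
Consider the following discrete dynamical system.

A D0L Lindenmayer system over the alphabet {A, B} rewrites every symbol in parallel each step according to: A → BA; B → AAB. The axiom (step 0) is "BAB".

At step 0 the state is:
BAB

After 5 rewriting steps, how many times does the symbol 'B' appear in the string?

111

k=0  BAB
k=1  AABBAAAB
k=2  BABAAABAABBABABAAAB
k=3  AABBAAABBABABAAABBABAAABAABBAAABBAAABBABABAAAB
k=4  BABAAABAABBABABAAABAABBAAABBAAABBABABAAABAABBAAABBABABAAABBABAAABAABBABABAAABAABBABABAAABAABBAAABBAAABBABABAAAB
k=5  AABBAAABBABABAAABBABAAABAABBAAABBAAABBABABAAABBABAAABAABBA…BAAABBABAAABAABBABABAAABAABBABABAAABAABBAAABBAAABBABABAAAB  (len 268)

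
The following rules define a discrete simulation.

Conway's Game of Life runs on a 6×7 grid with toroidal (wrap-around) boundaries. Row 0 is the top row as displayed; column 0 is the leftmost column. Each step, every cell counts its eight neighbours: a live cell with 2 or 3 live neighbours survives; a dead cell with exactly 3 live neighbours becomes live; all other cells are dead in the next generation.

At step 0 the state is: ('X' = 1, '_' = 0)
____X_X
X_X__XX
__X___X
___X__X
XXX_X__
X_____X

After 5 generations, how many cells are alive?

6

step 0: ____X_X
X_X__XX
__X___X
___X__X
XXX_X__
X_____X
step 1: _X_____
XX_X___
_XXX___
___X_XX
_XXX_X_
___X__X
step 2: _X_____
X__X___
_X_X__X
X____XX
X__X_X_
XX_XX__
step 3: _X_XX__
XX_____
_XX_XX_
_XX__X_
__XX_X_
XX_XX_X
step 4: ___XXXX
X____X_
___XXXX
_____XX
_____X_
XX____X
step 5: _X__X__
X______
X______
_______
_____X_
X______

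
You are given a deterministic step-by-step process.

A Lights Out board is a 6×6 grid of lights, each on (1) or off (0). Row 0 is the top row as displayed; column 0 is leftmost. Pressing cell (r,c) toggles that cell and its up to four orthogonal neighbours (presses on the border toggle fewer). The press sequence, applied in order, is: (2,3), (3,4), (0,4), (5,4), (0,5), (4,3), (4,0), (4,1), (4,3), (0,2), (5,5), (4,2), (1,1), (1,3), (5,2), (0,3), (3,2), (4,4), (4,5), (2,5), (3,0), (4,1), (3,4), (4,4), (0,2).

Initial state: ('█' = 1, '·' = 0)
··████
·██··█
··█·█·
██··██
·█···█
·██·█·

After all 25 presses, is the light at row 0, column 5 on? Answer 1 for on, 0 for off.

t=0: ··████
·██··█
··█·█·
██··██
·█···█
·██·█·
t=1: ··████
·███·█
···█··
██·███
·█···█
·██·█·
t=2: ··████
·███·█
···██·
██····
·█··██
·██·█·
t=3: ··█···
·█████
···██·
██····
·█··██
·██·█·
t=4: ··█···
·█████
···██·
██····
·█···█
·███·█
t=5: ··█·██
·████·
···██·
██····
·█···█
·███·█
t=6: ··█·██
·████·
···██·
██·█··
·█████
·██··█
t=7: ··█·██
·████·
···██·
·█·█··
█·████
███··█
t=8: ··█·██
·████·
···██·
···█··
·█·███
█·█··█
t=9: ··█·██
·████·
···██·
······
·██··█
█·██·█
t=10: ·█·███
·█·██·
···██·
······
·██··█
█·██·█
t=11: ·█·███
·█·██·
···██·
······
·██···
█·███·
t=12: ·█·███
·█·██·
···██·
··█···
···█··
█··██·
t=13: ···███
█·███·
·█·██·
··█···
···█··
█··██·
t=14: ····██
█·····
·█··█·
··█···
···█··
█··██·
t=15: ····██
█·····
·█··█·
··█···
··██··
███·█·
t=16: ··██·█
█··█··
·█··█·
··█···
··██··
███·█·
t=17: ··██·█
█··█··
·██·█·
·█·█··
···█··
███·█·
t=18: ··██·█
█··█··
·██·█·
·█·██·
····██
███···
t=19: ··██·█
█··█··
·██·█·
·█·███
······
███··█
t=20: ··██·█
█··█·█
·██··█
·█·██·
······
███··█
t=21: ··██·█
█··█·█
███··█
█··██·
█·····
███··█
t=22: ··██·█
█··█·█
███··█
██·██·
·██···
█·█··█
t=23: ··██·█
█··█·█
███·██
██···█
·██·█·
█·█··█
t=24: ··██·█
█··█·█
███·██
██··██
·███·█
█·█·██
t=25: ·█···█
█·██·█
███·██
██··██
·███·█
█·█·██

1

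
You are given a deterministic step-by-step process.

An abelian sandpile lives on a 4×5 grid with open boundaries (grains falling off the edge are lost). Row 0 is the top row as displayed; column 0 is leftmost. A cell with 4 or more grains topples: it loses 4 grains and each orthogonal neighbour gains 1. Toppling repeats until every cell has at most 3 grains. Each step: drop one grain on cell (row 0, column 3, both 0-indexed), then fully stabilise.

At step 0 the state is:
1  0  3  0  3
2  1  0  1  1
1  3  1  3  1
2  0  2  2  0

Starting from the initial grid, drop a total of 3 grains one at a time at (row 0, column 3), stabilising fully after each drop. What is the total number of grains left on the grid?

step 0: 1  0  3  0  3
2  1  0  1  1
1  3  1  3  1
2  0  2  2  0
step 1: 1  0  3  1  3
2  1  0  1  1
1  3  1  3  1
2  0  2  2  0
step 2: 1  0  3  2  3
2  1  0  1  1
1  3  1  3  1
2  0  2  2  0
step 3: 1  0  3  3  3
2  1  0  1  1
1  3  1  3  1
2  0  2  2  0

30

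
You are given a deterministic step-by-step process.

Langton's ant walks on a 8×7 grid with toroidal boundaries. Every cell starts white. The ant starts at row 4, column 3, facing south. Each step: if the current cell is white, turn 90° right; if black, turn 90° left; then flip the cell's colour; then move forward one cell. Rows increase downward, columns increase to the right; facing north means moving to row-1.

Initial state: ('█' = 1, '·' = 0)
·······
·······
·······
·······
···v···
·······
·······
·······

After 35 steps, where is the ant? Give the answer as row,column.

k=0  ·······
·······
·······
·······
···v···
·······
·······
·······
k=1  ·······
·······
·······
·······
··<█···
·······
·······
·······
k=2  ·······
·······
·······
··^····
··██···
·······
·······
·······
k=3  ·······
·······
·······
··█>···
··██···
·······
·······
·······
k=4  ·······
·······
·······
··██···
··█v···
·······
·······
·······
k=5  ·······
·······
·······
··██···
··█·>··
·······
·······
·······
k=6  ·······
·······
·······
··██···
··█·█··
····v··
·······
·······
k=7  ·······
·······
·······
··██···
··█·█··
···<█··
·······
·······
k=8  ·······
·······
·······
··██···
··█^█··
···██··
·······
·······
k=9  ·······
·······
·······
··██···
··██>··
···██··
·······
·······
k=10  ·······
·······
·······
··██^··
··██···
···██··
·······
·······
k=11  ·······
·······
·······
··███>·
··██···
···██··
·······
·······
k=12  ·······
·······
·······
··████·
··██·v·
···██··
·······
·······
k=13  ·······
·······
·······
··████·
··██<█·
···██··
·······
·······
k=14  ·······
·······
·······
··██^█·
··████·
···██··
·······
·······
k=15  ·······
·······
·······
··█<·█·
··████·
···██··
·······
·······
k=16  ·······
·······
·······
··█··█·
··█v██·
···██··
·······
·······
k=17  ·······
·······
·······
··█··█·
··█·>█·
···██··
·······
·······
k=18  ·······
·······
·······
··█·^█·
··█··█·
···██··
·······
·······
k=19  ·······
·······
·······
··█·█>·
··█··█·
···██··
·······
·······
k=20  ·······
·······
·····^·
··█·█··
··█··█·
···██··
·······
·······
k=21  ·······
·······
·····█>
··█·█··
··█··█·
···██··
·······
·······
k=22  ·······
·······
·····██
··█·█·v
··█··█·
···██··
·······
·······
k=23  ·······
·······
·····██
··█·█<█
··█··█·
···██··
·······
·······
k=24  ·······
·······
·····^█
··█·███
··█··█·
···██··
·······
·······
k=25  ·······
·······
····<·█
··█·███
··█··█·
···██··
·······
·······
k=26  ·······
····^··
····█·█
··█·███
··█··█·
···██··
·······
·······
k=27  ·······
····█>·
····█·█
··█·███
··█··█·
···██··
·······
·······
k=28  ·······
····██·
····█v█
··█·███
··█··█·
···██··
·······
·······
k=29  ·······
····██·
····<██
··█·███
··█··█·
···██··
·······
·······
k=30  ·······
····██·
·····██
··█·v██
··█··█·
···██··
·······
·······
k=31  ·······
····██·
·····██
··█··>█
··█··█·
···██··
·······
·······
k=32  ·······
····██·
·····^█
··█···█
··█··█·
···██··
·······
·······
k=33  ·······
····██·
····<·█
··█···█
··█··█·
···██··
·······
·······
k=34  ·······
····^█·
····█·█
··█···█
··█··█·
···██··
·······
·······
k=35  ·······
···<·█·
····█·█
··█···█
··█··█·
···██··
·······
·······

1,3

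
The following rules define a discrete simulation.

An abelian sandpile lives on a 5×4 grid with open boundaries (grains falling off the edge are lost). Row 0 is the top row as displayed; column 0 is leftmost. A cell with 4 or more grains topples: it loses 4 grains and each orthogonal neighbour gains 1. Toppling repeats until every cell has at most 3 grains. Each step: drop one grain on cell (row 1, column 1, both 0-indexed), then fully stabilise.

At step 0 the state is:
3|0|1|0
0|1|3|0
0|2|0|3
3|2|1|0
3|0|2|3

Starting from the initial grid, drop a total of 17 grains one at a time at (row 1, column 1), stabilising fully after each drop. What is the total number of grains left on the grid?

39

t=0: 3|0|1|0
0|1|3|0
0|2|0|3
3|2|1|0
3|0|2|3
t=1: 3|0|1|0
0|2|3|0
0|2|0|3
3|2|1|0
3|0|2|3
t=2: 3|0|1|0
0|3|3|0
0|2|0|3
3|2|1|0
3|0|2|3
t=3: 3|1|2|0
1|1|0|1
0|3|1|3
3|2|1|0
3|0|2|3
t=4: 3|1|2|0
1|2|0|1
0|3|1|3
3|2|1|0
3|0|2|3
t=5: 3|1|2|0
1|3|0|1
0|3|1|3
3|2|1|0
3|0|2|3
t=6: 3|2|2|0
2|1|1|1
1|0|2|3
3|3|1|0
3|0|2|3
t=7: 3|2|2|0
2|2|1|1
1|0|2|3
3|3|1|0
3|0|2|3
t=8: 3|2|2|0
2|3|1|1
1|0|2|3
3|3|1|0
3|0|2|3
t=9: 3|3|2|0
3|0|2|1
1|1|2|3
3|3|1|0
3|0|2|3
t=10: 3|3|2|0
3|1|2|1
1|1|2|3
3|3|1|0
3|0|2|3
t=11: 3|3|2|0
3|2|2|1
1|1|2|3
3|3|1|0
3|0|2|3
t=12: 3|3|2|0
3|3|2|1
1|1|2|3
3|3|1|0
3|0|2|3
t=13: 1|1|3|0
1|2|3|1
2|2|2|3
3|3|1|0
3|0|2|3
t=14: 1|1|3|0
1|3|3|1
2|2|2|3
3|3|1|0
3|0|2|3
t=15: 1|3|0|1
2|1|1|2
2|3|3|3
3|3|1|0
3|0|2|3
t=16: 1|3|0|1
2|2|1|2
2|3|3|3
3|3|1|0
3|0|2|3
t=17: 1|3|0|1
2|3|1|2
2|3|3|3
3|3|1|0
3|0|2|3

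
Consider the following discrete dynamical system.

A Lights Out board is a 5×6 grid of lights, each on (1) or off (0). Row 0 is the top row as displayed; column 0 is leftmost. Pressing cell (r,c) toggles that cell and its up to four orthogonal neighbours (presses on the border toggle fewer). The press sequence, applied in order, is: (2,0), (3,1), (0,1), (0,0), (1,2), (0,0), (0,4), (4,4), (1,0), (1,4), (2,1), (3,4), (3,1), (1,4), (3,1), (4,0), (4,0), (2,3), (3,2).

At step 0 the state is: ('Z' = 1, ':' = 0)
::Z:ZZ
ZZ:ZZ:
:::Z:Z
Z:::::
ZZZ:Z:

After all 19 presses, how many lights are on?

18

k=0  ::Z:ZZ
ZZ:ZZ:
:::Z:Z
Z:::::
ZZZ:Z:
k=1  ::Z:ZZ
:Z:ZZ:
ZZ:Z:Z
::::::
ZZZ:Z:
k=2  ::Z:ZZ
:Z:ZZ:
Z::Z:Z
ZZZ:::
Z:Z:Z:
k=3  ZZ::ZZ
:::ZZ:
Z::Z:Z
ZZZ:::
Z:Z:Z:
k=4  ::::ZZ
Z::ZZ:
Z::Z:Z
ZZZ:::
Z:Z:Z:
k=5  ::Z:ZZ
ZZZ:Z:
Z:ZZ:Z
ZZZ:::
Z:Z:Z:
k=6  ZZZ:ZZ
:ZZ:Z:
Z:ZZ:Z
ZZZ:::
Z:Z:Z:
k=7  ZZZZ::
:ZZ:::
Z:ZZ:Z
ZZZ:::
Z:Z:Z:
k=8  ZZZZ::
:ZZ:::
Z:ZZ:Z
ZZZ:Z:
Z:ZZ:Z
k=9  :ZZZ::
Z:Z:::
::ZZ:Z
ZZZ:Z:
Z:ZZ:Z
k=10  :ZZZZ:
Z:ZZZZ
::ZZZZ
ZZZ:Z:
Z:ZZ:Z
k=11  :ZZZZ:
ZZZZZZ
ZZ:ZZZ
Z:Z:Z:
Z:ZZ:Z
k=12  :ZZZZ:
ZZZZZZ
ZZ:Z:Z
Z:ZZ:Z
Z:ZZZZ
k=13  :ZZZZ:
ZZZZZZ
Z::Z:Z
:Z:Z:Z
ZZZZZZ
k=14  :ZZZ::
ZZZ:::
Z::ZZZ
:Z:Z:Z
ZZZZZZ
k=15  :ZZZ::
ZZZ:::
ZZ:ZZZ
Z:ZZ:Z
Z:ZZZZ
k=16  :ZZZ::
ZZZ:::
ZZ:ZZZ
::ZZ:Z
:ZZZZZ
k=17  :ZZZ::
ZZZ:::
ZZ:ZZZ
Z:ZZ:Z
Z:ZZZZ
k=18  :ZZZ::
ZZZZ::
ZZZ::Z
Z:Z::Z
Z:ZZZZ
k=19  :ZZZ::
ZZZZ::
ZZ:::Z
ZZ:Z:Z
Z::ZZZ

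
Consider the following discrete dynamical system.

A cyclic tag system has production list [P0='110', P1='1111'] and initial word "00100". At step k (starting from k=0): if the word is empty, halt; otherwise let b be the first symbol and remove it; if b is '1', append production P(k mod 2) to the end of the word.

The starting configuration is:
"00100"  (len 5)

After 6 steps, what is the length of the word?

[0] "00100"  (len 5)
[1] "0100"  (len 4)
[2] "100"  (len 3)
[3] "00110"  (len 5)
[4] "0110"  (len 4)
[5] "110"  (len 3)
[6] "101111"  (len 6)

6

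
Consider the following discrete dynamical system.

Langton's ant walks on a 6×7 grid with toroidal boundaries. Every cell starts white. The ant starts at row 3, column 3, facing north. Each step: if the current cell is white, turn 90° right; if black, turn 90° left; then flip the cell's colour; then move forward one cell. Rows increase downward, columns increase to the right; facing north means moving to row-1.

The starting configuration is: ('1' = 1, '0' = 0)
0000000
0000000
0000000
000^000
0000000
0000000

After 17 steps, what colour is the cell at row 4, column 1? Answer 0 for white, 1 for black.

1

gen 0: 0000000
0000000
0000000
000^000
0000000
0000000
gen 1: 0000000
0000000
0000000
0001>00
0000000
0000000
gen 2: 0000000
0000000
0000000
0001100
0000v00
0000000
gen 3: 0000000
0000000
0000000
0001100
000<100
0000000
gen 4: 0000000
0000000
0000000
000^100
0001100
0000000
gen 5: 0000000
0000000
0000000
00<0100
0001100
0000000
gen 6: 0000000
0000000
00^0000
0010100
0001100
0000000
gen 7: 0000000
0000000
001>000
0010100
0001100
0000000
gen 8: 0000000
0000000
0011000
001v100
0001100
0000000
gen 9: 0000000
0000000
0011000
00<1100
0001100
0000000
gen 10: 0000000
0000000
0011000
0001100
00v1100
0000000
gen 11: 0000000
0000000
0011000
0001100
0<11100
0000000
gen 12: 0000000
0000000
0011000
0^01100
0111100
0000000
gen 13: 0000000
0000000
0011000
01>1100
0111100
0000000
gen 14: 0000000
0000000
0011000
0111100
01v1100
0000000
gen 15: 0000000
0000000
0011000
0111100
010>100
0000000
gen 16: 0000000
0000000
0011000
011^100
0100100
0000000
gen 17: 0000000
0000000
0011000
01<0100
0100100
0000000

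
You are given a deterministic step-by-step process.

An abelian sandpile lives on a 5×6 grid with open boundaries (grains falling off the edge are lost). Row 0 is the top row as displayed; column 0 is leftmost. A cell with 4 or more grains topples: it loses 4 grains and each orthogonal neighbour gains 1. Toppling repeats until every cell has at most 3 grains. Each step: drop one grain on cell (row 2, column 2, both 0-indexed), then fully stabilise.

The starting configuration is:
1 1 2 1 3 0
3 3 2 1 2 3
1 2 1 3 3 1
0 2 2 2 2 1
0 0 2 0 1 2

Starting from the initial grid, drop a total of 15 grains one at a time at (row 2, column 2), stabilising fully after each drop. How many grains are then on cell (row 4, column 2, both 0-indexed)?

k=0  1 1 2 1 3 0
3 3 2 1 2 3
1 2 1 3 3 1
0 2 2 2 2 1
0 0 2 0 1 2
k=1  1 1 2 1 3 0
3 3 2 1 2 3
1 2 2 3 3 1
0 2 2 2 2 1
0 0 2 0 1 2
k=2  1 1 2 1 3 0
3 3 2 1 2 3
1 2 3 3 3 1
0 2 2 2 2 1
0 0 2 0 1 2
k=3  1 1 2 1 3 0
3 3 3 2 3 3
1 3 1 1 0 2
0 2 3 3 3 1
0 0 2 0 1 2
k=4  1 1 2 1 3 0
3 3 3 2 3 3
1 3 2 1 0 2
0 2 3 3 3 1
0 0 2 0 1 2
k=5  1 1 2 1 3 0
3 3 3 2 3 3
1 3 3 1 0 2
0 2 3 3 3 1
0 0 2 0 1 2
k=6  2 2 3 1 3 0
0 2 1 3 3 3
3 2 3 3 1 2
1 0 2 1 0 2
0 1 3 1 2 2
k=7  2 2 3 3 0 2
0 2 3 1 2 0
3 3 1 1 3 3
1 0 3 2 0 2
0 1 3 1 2 2
k=8  2 2 3 3 0 2
0 2 3 1 2 0
3 3 2 1 3 3
1 0 3 2 0 2
0 1 3 1 2 2
k=9  2 2 3 3 0 2
0 2 3 1 2 0
3 3 3 1 3 3
1 0 3 2 0 2
0 1 3 1 2 2
k=10  3 0 2 0 1 2
2 1 2 3 2 0
0 2 3 2 3 3
2 2 1 3 0 2
0 2 0 2 2 2
k=11  3 0 2 0 1 2
2 1 3 3 2 0
0 3 0 3 3 3
2 2 2 3 0 2
0 2 0 2 2 2
k=12  3 0 2 0 1 2
2 1 3 3 2 0
0 3 1 3 3 3
2 2 2 3 0 2
0 2 0 2 2 2
k=13  3 0 2 0 1 2
2 1 3 3 2 0
0 3 2 3 3 3
2 2 2 3 0 2
0 2 0 2 2 2
k=14  3 0 2 0 1 2
2 1 3 3 2 0
0 3 3 3 3 3
2 2 2 3 0 2
0 2 0 2 2 2
k=15  3 0 3 1 2 2
2 3 2 3 0 2
1 2 1 0 3 0
3 0 2 2 2 3
0 3 1 3 2 2

1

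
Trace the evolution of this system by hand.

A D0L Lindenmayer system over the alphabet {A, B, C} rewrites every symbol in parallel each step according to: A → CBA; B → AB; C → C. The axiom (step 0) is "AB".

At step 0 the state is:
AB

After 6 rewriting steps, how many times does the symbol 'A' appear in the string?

step 0: AB
step 1: CBAAB
step 2: CABCBACBAAB
step 3: CCBAABCABCBACABCBACBAAB
step 4: CCABCBACBAABCCBAABCABCBACCBAABCABCBACABCBACBAAB
step 5: CCCBAABCABCBACABCBACBAABCCABCBACBAABCCBAABCABCBACCABCBACBAABCCBAABCABCBACCBAABCABCBACABCBACBAAB
step 6: CCCABCBACBAABCCBAABCABCBACCBAABCABCBACABCBACBAABCCCBAABCAB…CBAABCABCBACCABCBACBAABCCBAABCABCBACCBAABCABCBACABCBACBAAB  (len 191)

64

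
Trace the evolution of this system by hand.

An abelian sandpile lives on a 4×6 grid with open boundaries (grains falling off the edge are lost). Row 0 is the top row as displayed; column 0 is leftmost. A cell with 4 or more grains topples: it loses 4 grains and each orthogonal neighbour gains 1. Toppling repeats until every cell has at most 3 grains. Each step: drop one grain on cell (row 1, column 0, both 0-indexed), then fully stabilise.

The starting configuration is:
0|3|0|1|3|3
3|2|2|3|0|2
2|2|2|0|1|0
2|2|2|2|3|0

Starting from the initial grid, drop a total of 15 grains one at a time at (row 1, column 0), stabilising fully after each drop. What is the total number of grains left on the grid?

t=0: 0|3|0|1|3|3
3|2|2|3|0|2
2|2|2|0|1|0
2|2|2|2|3|0
t=1: 1|3|0|1|3|3
0|3|2|3|0|2
3|2|2|0|1|0
2|2|2|2|3|0
t=2: 1|3|0|1|3|3
1|3|2|3|0|2
3|2|2|0|1|0
2|2|2|2|3|0
t=3: 1|3|0|1|3|3
2|3|2|3|0|2
3|2|2|0|1|0
2|2|2|2|3|0
t=4: 1|3|0|1|3|3
3|3|2|3|0|2
3|2|2|0|1|0
2|2|2|2|3|0
t=5: 3|0|1|1|3|3
2|2|3|3|0|2
1|0|3|0|1|0
3|3|2|2|3|0
t=6: 3|0|1|1|3|3
3|2|3|3|0|2
1|0|3|0|1|0
3|3|2|2|3|0
t=7: 0|1|1|1|3|3
1|3|3|3|0|2
2|0|3|0|1|0
3|3|2|2|3|0
t=8: 0|1|1|1|3|3
2|3|3|3|0|2
2|0|3|0|1|0
3|3|2|2|3|0
t=9: 0|1|1|1|3|3
3|3|3|3|0|2
2|0|3|0|1|0
3|3|2|2|3|0
t=10: 1|2|2|2|3|3
1|1|2|0|1|2
3|2|0|2|1|0
3|3|3|2|3|0
t=11: 1|2|2|2|3|3
2|1|2|0|1|2
3|2|0|2|1|0
3|3|3|2|3|0
t=12: 1|2|2|2|3|3
3|1|2|0|1|2
3|2|0|2|1|0
3|3|3|2|3|0
t=13: 2|2|2|2|3|3
1|3|2|0|1|2
2|0|2|2|1|0
1|2|0|3|3|0
t=14: 2|2|2|2|3|3
2|3|2|0|1|2
2|0|2|2|1|0
1|2|0|3|3|0
t=15: 2|2|2|2|3|3
3|3|2|0|1|2
2|0|2|2|1|0
1|2|0|3|3|0

41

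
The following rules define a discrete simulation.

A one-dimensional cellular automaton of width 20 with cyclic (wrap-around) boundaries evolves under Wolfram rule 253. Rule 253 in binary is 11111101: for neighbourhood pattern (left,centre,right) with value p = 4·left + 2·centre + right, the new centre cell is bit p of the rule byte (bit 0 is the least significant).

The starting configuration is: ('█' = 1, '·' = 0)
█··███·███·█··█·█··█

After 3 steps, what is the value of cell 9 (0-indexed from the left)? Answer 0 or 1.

0) █··███·███·█··█·█··█
1) ██·██████████·████·█
2) ████████████████████
3) ████████████████████

1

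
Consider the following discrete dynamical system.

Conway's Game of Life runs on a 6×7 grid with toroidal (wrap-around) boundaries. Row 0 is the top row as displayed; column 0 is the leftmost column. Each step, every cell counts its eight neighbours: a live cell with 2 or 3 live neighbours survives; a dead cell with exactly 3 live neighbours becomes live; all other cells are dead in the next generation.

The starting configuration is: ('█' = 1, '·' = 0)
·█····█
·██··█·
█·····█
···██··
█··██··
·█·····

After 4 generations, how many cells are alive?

[0] ·█····█
·██··█·
█·····█
···██··
█··██··
·█·····
[1] ·█·····
·██··█·
███████
█··████
··███··
·██····
[2] █······
·····█·
·······
·······
█·····█
·█·····
[3] ·······
·······
·······
·······
█······
·█····█
[4] ·······
·······
·······
·······
█······
█······

2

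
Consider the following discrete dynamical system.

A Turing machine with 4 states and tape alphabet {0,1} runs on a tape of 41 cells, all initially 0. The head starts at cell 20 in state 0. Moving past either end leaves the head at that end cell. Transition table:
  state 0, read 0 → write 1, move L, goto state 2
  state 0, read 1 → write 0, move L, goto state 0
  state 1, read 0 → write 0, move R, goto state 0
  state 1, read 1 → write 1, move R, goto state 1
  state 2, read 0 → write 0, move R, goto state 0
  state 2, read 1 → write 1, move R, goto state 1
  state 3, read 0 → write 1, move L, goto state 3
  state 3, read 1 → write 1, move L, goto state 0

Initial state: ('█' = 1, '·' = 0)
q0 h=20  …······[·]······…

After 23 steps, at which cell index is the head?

13

step 0: q0 h=20  …······[·]······…
step 1: q2 h=19  …······[·]█·····…
step 2: q0 h=20  …······[█]······…
step 3: q0 h=19  …······[·]······…
step 4: q2 h=18  …······[·]█·····…
step 5: q0 h=19  …······[█]······…
step 6: q0 h=18  …······[·]······…
step 7: q2 h=17  …······[·]█·····…
step 8: q0 h=18  …······[█]······…
step 9: q0 h=17  …······[·]······…
step 10: q2 h=16  …······[·]█·····…
step 11: q0 h=17  …······[█]······…
step 12: q0 h=16  …······[·]······…
step 13: q2 h=15  …······[·]█·····…
step 14: q0 h=16  …······[█]······…
step 15: q0 h=15  …······[·]······…
step 16: q2 h=14  …······[·]█·····…
step 17: q0 h=15  …······[█]······…
step 18: q0 h=14  …······[·]······…
step 19: q2 h=13  …······[·]█·····…
step 20: q0 h=14  …······[█]······…
step 21: q0 h=13  …······[·]······…
step 22: q2 h=12  …······[·]█·····…
step 23: q0 h=13  …······[█]······…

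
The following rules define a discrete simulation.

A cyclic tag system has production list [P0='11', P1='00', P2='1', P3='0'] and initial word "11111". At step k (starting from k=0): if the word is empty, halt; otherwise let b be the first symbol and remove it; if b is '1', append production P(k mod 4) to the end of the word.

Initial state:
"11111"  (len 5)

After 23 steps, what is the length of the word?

[0] "11111"  (len 5)
[1] "111111"  (len 6)
[2] "1111100"  (len 7)
[3] "1111001"  (len 7)
[4] "1110010"  (len 7)
[5] "11001011"  (len 8)
[6] "100101100"  (len 9)
[7] "001011001"  (len 9)
[8] "01011001"  (len 8)
[9] "1011001"  (len 7)
[10] "01100100"  (len 8)
[11] "1100100"  (len 7)
[12] "1001000"  (len 7)
[13] "00100011"  (len 8)
[14] "0100011"  (len 7)
[15] "100011"  (len 6)
[16] "000110"  (len 6)
[17] "00110"  (len 5)
[18] "0110"  (len 4)
[19] "110"  (len 3)
[20] "100"  (len 3)
[21] "0011"  (len 4)
[22] "011"  (len 3)
[23] "11"  (len 2)

2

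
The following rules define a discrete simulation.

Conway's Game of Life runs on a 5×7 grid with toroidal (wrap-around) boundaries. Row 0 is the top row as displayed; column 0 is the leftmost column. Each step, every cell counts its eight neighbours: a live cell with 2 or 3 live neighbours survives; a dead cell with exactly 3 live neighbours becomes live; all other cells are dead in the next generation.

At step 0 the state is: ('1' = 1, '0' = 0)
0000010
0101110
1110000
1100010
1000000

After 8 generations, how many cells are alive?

4

step 0: 0000010
0101110
1110000
1100010
1000000
step 1: 0000011
1101111
0001010
0010000
1100000
step 2: 0010000
1011000
1101010
0110000
1100001
step 3: 0011001
1001101
1001101
0000000
1000000
step 4: 0111111
0100000
1001101
1000001
0000000
step 5: 1111110
0100000
0100011
1000011
0111100
step 6: 1000010
0001000
0100010
0001000
0000000
step 7: 0000000
0000101
0010100
0000000
0000000
step 8: 0000000
0001010
0001010
0000000
0000000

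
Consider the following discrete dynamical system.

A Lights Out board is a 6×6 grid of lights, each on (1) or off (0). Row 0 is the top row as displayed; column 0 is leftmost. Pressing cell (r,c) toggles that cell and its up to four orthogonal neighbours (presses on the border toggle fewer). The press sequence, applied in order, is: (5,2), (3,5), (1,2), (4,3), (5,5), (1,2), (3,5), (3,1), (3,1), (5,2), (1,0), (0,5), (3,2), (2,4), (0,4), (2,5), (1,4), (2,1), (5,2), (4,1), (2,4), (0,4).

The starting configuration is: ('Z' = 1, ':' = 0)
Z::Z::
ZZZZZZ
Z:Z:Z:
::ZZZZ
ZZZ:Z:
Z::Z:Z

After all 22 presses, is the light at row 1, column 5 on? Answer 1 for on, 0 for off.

0

0) Z::Z::
ZZZZZZ
Z:Z:Z:
::ZZZZ
ZZZ:Z:
Z::Z:Z
1) Z::Z::
ZZZZZZ
Z:Z:Z:
::ZZZZ
ZZ::Z:
ZZZ::Z
2) Z::Z::
ZZZZZZ
Z:Z:ZZ
::ZZ::
ZZ::ZZ
ZZZ::Z
3) Z:ZZ::
Z:::ZZ
Z:::ZZ
::ZZ::
ZZ::ZZ
ZZZ::Z
4) Z:ZZ::
Z:::ZZ
Z:::ZZ
::Z:::
ZZZZ:Z
ZZZZ:Z
5) Z:ZZ::
Z:::ZZ
Z:::ZZ
::Z:::
ZZZZ::
ZZZZZ:
6) Z::Z::
ZZZZZZ
Z:Z:ZZ
::Z:::
ZZZZ::
ZZZZZ:
7) Z::Z::
ZZZZZZ
Z:Z:Z:
::Z:ZZ
ZZZZ:Z
ZZZZZ:
8) Z::Z::
ZZZZZZ
ZZZ:Z:
ZZ::ZZ
Z:ZZ:Z
ZZZZZ:
9) Z::Z::
ZZZZZZ
Z:Z:Z:
::Z:ZZ
ZZZZ:Z
ZZZZZ:
10) Z::Z::
ZZZZZZ
Z:Z:Z:
::Z:ZZ
ZZ:Z:Z
Z:::Z:
11) :::Z::
::ZZZZ
::Z:Z:
::Z:ZZ
ZZ:Z:Z
Z:::Z:
12) :::ZZZ
::ZZZ:
::Z:Z:
::Z:ZZ
ZZ:Z:Z
Z:::Z:
13) :::ZZZ
::ZZZ:
::::Z:
:Z:ZZZ
ZZZZ:Z
Z:::Z:
14) :::ZZZ
::ZZ::
:::Z:Z
:Z:Z:Z
ZZZZ:Z
Z:::Z:
15) ::::::
::ZZZ:
:::Z:Z
:Z:Z:Z
ZZZZ:Z
Z:::Z:
16) ::::::
::ZZZZ
:::ZZ:
:Z:Z::
ZZZZ:Z
Z:::Z:
17) ::::Z:
::Z:::
:::Z::
:Z:Z::
ZZZZ:Z
Z:::Z:
18) ::::Z:
:ZZ:::
ZZZZ::
:::Z::
ZZZZ:Z
Z:::Z:
19) ::::Z:
:ZZ:::
ZZZZ::
:::Z::
ZZ:Z:Z
ZZZZZ:
20) ::::Z:
:ZZ:::
ZZZZ::
:Z:Z::
::ZZ:Z
Z:ZZZ:
21) ::::Z:
:ZZ:Z:
ZZZ:ZZ
:Z:ZZ:
::ZZ:Z
Z:ZZZ:
22) :::Z:Z
:ZZ:::
ZZZ:ZZ
:Z:ZZ:
::ZZ:Z
Z:ZZZ: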